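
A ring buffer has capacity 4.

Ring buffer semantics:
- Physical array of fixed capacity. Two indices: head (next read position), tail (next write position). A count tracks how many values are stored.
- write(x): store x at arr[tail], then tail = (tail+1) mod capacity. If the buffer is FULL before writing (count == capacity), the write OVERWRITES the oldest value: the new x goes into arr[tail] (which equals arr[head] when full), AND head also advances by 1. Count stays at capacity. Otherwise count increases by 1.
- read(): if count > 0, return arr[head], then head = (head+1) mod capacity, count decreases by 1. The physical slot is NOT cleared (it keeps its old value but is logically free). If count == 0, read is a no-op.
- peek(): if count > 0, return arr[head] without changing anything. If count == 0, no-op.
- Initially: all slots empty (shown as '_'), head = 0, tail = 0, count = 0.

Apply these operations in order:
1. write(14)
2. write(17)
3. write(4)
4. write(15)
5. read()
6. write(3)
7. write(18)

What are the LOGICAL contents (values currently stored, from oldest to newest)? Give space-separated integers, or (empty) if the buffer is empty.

After op 1 (write(14)): arr=[14 _ _ _] head=0 tail=1 count=1
After op 2 (write(17)): arr=[14 17 _ _] head=0 tail=2 count=2
After op 3 (write(4)): arr=[14 17 4 _] head=0 tail=3 count=3
After op 4 (write(15)): arr=[14 17 4 15] head=0 tail=0 count=4
After op 5 (read()): arr=[14 17 4 15] head=1 tail=0 count=3
After op 6 (write(3)): arr=[3 17 4 15] head=1 tail=1 count=4
After op 7 (write(18)): arr=[3 18 4 15] head=2 tail=2 count=4

Answer: 4 15 3 18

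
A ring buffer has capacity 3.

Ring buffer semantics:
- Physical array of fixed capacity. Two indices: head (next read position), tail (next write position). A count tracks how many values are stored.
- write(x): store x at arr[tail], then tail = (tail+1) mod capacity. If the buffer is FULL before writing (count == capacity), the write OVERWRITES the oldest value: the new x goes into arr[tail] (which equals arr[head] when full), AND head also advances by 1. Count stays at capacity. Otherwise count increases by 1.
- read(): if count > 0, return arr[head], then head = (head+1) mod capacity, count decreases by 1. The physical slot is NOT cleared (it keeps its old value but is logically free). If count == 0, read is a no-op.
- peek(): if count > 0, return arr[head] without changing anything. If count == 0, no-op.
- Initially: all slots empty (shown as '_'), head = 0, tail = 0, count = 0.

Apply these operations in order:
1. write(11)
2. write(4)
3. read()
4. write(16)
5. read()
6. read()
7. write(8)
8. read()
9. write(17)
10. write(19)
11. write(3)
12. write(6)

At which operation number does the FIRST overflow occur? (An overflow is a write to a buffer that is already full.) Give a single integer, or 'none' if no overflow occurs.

After op 1 (write(11)): arr=[11 _ _] head=0 tail=1 count=1
After op 2 (write(4)): arr=[11 4 _] head=0 tail=2 count=2
After op 3 (read()): arr=[11 4 _] head=1 tail=2 count=1
After op 4 (write(16)): arr=[11 4 16] head=1 tail=0 count=2
After op 5 (read()): arr=[11 4 16] head=2 tail=0 count=1
After op 6 (read()): arr=[11 4 16] head=0 tail=0 count=0
After op 7 (write(8)): arr=[8 4 16] head=0 tail=1 count=1
After op 8 (read()): arr=[8 4 16] head=1 tail=1 count=0
After op 9 (write(17)): arr=[8 17 16] head=1 tail=2 count=1
After op 10 (write(19)): arr=[8 17 19] head=1 tail=0 count=2
After op 11 (write(3)): arr=[3 17 19] head=1 tail=1 count=3
After op 12 (write(6)): arr=[3 6 19] head=2 tail=2 count=3

Answer: 12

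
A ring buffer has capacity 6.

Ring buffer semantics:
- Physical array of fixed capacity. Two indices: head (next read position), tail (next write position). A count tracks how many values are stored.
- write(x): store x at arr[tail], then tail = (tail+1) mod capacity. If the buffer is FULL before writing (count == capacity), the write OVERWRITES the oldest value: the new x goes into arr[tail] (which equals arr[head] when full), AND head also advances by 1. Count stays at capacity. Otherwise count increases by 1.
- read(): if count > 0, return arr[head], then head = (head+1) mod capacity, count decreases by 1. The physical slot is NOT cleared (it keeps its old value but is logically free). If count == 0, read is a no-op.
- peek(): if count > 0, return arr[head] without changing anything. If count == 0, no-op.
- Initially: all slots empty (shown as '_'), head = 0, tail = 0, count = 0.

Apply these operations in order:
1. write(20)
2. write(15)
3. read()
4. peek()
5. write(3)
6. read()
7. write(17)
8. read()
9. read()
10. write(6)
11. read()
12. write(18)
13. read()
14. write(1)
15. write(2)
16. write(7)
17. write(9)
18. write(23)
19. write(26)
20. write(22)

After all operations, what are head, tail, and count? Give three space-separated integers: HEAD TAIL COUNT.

After op 1 (write(20)): arr=[20 _ _ _ _ _] head=0 tail=1 count=1
After op 2 (write(15)): arr=[20 15 _ _ _ _] head=0 tail=2 count=2
After op 3 (read()): arr=[20 15 _ _ _ _] head=1 tail=2 count=1
After op 4 (peek()): arr=[20 15 _ _ _ _] head=1 tail=2 count=1
After op 5 (write(3)): arr=[20 15 3 _ _ _] head=1 tail=3 count=2
After op 6 (read()): arr=[20 15 3 _ _ _] head=2 tail=3 count=1
After op 7 (write(17)): arr=[20 15 3 17 _ _] head=2 tail=4 count=2
After op 8 (read()): arr=[20 15 3 17 _ _] head=3 tail=4 count=1
After op 9 (read()): arr=[20 15 3 17 _ _] head=4 tail=4 count=0
After op 10 (write(6)): arr=[20 15 3 17 6 _] head=4 tail=5 count=1
After op 11 (read()): arr=[20 15 3 17 6 _] head=5 tail=5 count=0
After op 12 (write(18)): arr=[20 15 3 17 6 18] head=5 tail=0 count=1
After op 13 (read()): arr=[20 15 3 17 6 18] head=0 tail=0 count=0
After op 14 (write(1)): arr=[1 15 3 17 6 18] head=0 tail=1 count=1
After op 15 (write(2)): arr=[1 2 3 17 6 18] head=0 tail=2 count=2
After op 16 (write(7)): arr=[1 2 7 17 6 18] head=0 tail=3 count=3
After op 17 (write(9)): arr=[1 2 7 9 6 18] head=0 tail=4 count=4
After op 18 (write(23)): arr=[1 2 7 9 23 18] head=0 tail=5 count=5
After op 19 (write(26)): arr=[1 2 7 9 23 26] head=0 tail=0 count=6
After op 20 (write(22)): arr=[22 2 7 9 23 26] head=1 tail=1 count=6

Answer: 1 1 6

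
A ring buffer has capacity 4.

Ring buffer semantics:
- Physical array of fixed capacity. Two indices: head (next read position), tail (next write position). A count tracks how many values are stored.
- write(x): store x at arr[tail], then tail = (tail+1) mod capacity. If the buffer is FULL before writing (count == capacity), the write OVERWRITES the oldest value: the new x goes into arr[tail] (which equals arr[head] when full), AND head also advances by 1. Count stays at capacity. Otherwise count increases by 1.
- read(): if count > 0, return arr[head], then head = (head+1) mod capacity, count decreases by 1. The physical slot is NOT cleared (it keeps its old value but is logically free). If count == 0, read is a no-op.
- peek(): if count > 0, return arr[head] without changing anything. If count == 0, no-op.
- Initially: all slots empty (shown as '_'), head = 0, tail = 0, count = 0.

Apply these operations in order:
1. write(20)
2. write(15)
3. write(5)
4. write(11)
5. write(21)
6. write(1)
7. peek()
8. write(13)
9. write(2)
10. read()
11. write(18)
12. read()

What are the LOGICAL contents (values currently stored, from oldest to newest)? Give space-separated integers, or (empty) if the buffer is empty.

Answer: 13 2 18

Derivation:
After op 1 (write(20)): arr=[20 _ _ _] head=0 tail=1 count=1
After op 2 (write(15)): arr=[20 15 _ _] head=0 tail=2 count=2
After op 3 (write(5)): arr=[20 15 5 _] head=0 tail=3 count=3
After op 4 (write(11)): arr=[20 15 5 11] head=0 tail=0 count=4
After op 5 (write(21)): arr=[21 15 5 11] head=1 tail=1 count=4
After op 6 (write(1)): arr=[21 1 5 11] head=2 tail=2 count=4
After op 7 (peek()): arr=[21 1 5 11] head=2 tail=2 count=4
After op 8 (write(13)): arr=[21 1 13 11] head=3 tail=3 count=4
After op 9 (write(2)): arr=[21 1 13 2] head=0 tail=0 count=4
After op 10 (read()): arr=[21 1 13 2] head=1 tail=0 count=3
After op 11 (write(18)): arr=[18 1 13 2] head=1 tail=1 count=4
After op 12 (read()): arr=[18 1 13 2] head=2 tail=1 count=3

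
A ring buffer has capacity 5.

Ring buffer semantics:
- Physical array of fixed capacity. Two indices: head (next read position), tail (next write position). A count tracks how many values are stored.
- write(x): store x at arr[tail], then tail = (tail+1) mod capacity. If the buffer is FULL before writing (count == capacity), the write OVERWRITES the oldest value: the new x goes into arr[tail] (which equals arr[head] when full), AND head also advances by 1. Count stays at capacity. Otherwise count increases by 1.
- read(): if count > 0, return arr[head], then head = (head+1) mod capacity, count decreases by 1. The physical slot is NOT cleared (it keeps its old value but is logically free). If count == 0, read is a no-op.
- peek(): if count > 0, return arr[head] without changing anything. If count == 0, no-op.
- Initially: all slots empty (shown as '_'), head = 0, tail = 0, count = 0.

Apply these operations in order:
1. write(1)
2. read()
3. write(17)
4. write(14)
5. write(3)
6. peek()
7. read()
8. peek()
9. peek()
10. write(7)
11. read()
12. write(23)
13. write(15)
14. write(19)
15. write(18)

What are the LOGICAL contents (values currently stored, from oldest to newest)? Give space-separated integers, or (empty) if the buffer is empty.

Answer: 7 23 15 19 18

Derivation:
After op 1 (write(1)): arr=[1 _ _ _ _] head=0 tail=1 count=1
After op 2 (read()): arr=[1 _ _ _ _] head=1 tail=1 count=0
After op 3 (write(17)): arr=[1 17 _ _ _] head=1 tail=2 count=1
After op 4 (write(14)): arr=[1 17 14 _ _] head=1 tail=3 count=2
After op 5 (write(3)): arr=[1 17 14 3 _] head=1 tail=4 count=3
After op 6 (peek()): arr=[1 17 14 3 _] head=1 tail=4 count=3
After op 7 (read()): arr=[1 17 14 3 _] head=2 tail=4 count=2
After op 8 (peek()): arr=[1 17 14 3 _] head=2 tail=4 count=2
After op 9 (peek()): arr=[1 17 14 3 _] head=2 tail=4 count=2
After op 10 (write(7)): arr=[1 17 14 3 7] head=2 tail=0 count=3
After op 11 (read()): arr=[1 17 14 3 7] head=3 tail=0 count=2
After op 12 (write(23)): arr=[23 17 14 3 7] head=3 tail=1 count=3
After op 13 (write(15)): arr=[23 15 14 3 7] head=3 tail=2 count=4
After op 14 (write(19)): arr=[23 15 19 3 7] head=3 tail=3 count=5
After op 15 (write(18)): arr=[23 15 19 18 7] head=4 tail=4 count=5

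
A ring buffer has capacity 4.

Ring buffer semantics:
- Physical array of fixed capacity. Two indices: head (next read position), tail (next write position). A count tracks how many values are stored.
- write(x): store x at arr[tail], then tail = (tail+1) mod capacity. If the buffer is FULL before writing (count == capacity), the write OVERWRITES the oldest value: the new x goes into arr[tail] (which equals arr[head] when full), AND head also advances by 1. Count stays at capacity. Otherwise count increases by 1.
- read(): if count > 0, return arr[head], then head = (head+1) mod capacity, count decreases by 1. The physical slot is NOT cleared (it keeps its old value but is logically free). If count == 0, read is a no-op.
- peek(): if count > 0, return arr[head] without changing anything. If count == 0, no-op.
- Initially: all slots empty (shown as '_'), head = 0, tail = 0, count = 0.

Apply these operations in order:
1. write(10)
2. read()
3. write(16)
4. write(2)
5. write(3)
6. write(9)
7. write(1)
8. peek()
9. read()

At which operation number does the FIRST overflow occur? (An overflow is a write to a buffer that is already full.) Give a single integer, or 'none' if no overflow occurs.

Answer: 7

Derivation:
After op 1 (write(10)): arr=[10 _ _ _] head=0 tail=1 count=1
After op 2 (read()): arr=[10 _ _ _] head=1 tail=1 count=0
After op 3 (write(16)): arr=[10 16 _ _] head=1 tail=2 count=1
After op 4 (write(2)): arr=[10 16 2 _] head=1 tail=3 count=2
After op 5 (write(3)): arr=[10 16 2 3] head=1 tail=0 count=3
After op 6 (write(9)): arr=[9 16 2 3] head=1 tail=1 count=4
After op 7 (write(1)): arr=[9 1 2 3] head=2 tail=2 count=4
After op 8 (peek()): arr=[9 1 2 3] head=2 tail=2 count=4
After op 9 (read()): arr=[9 1 2 3] head=3 tail=2 count=3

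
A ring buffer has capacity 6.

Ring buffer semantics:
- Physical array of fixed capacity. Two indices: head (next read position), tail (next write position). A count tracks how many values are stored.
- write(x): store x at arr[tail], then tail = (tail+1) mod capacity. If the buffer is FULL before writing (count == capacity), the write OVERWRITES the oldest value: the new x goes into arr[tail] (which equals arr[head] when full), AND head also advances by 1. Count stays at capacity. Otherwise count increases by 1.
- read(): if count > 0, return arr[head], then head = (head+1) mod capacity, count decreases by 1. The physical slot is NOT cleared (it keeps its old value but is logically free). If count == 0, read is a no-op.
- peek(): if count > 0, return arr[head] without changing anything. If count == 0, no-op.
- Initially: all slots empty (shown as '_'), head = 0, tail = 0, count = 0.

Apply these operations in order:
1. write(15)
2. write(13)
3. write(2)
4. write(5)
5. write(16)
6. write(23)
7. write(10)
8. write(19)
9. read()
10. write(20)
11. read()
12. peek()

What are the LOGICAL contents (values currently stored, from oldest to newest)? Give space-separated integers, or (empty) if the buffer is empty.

Answer: 16 23 10 19 20

Derivation:
After op 1 (write(15)): arr=[15 _ _ _ _ _] head=0 tail=1 count=1
After op 2 (write(13)): arr=[15 13 _ _ _ _] head=0 tail=2 count=2
After op 3 (write(2)): arr=[15 13 2 _ _ _] head=0 tail=3 count=3
After op 4 (write(5)): arr=[15 13 2 5 _ _] head=0 tail=4 count=4
After op 5 (write(16)): arr=[15 13 2 5 16 _] head=0 tail=5 count=5
After op 6 (write(23)): arr=[15 13 2 5 16 23] head=0 tail=0 count=6
After op 7 (write(10)): arr=[10 13 2 5 16 23] head=1 tail=1 count=6
After op 8 (write(19)): arr=[10 19 2 5 16 23] head=2 tail=2 count=6
After op 9 (read()): arr=[10 19 2 5 16 23] head=3 tail=2 count=5
After op 10 (write(20)): arr=[10 19 20 5 16 23] head=3 tail=3 count=6
After op 11 (read()): arr=[10 19 20 5 16 23] head=4 tail=3 count=5
After op 12 (peek()): arr=[10 19 20 5 16 23] head=4 tail=3 count=5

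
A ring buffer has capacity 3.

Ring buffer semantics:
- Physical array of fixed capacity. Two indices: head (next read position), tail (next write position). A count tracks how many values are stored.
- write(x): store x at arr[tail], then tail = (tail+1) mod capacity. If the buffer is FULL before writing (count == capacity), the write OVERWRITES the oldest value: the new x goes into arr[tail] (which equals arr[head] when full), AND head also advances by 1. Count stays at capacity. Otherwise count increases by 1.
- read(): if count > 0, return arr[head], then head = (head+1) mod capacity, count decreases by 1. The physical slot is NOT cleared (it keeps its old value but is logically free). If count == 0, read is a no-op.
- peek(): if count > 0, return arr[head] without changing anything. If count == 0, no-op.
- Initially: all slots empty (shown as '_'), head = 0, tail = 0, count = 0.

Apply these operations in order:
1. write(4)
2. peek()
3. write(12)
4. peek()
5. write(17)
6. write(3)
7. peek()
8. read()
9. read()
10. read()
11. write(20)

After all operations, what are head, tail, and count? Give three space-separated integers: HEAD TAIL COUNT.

Answer: 1 2 1

Derivation:
After op 1 (write(4)): arr=[4 _ _] head=0 tail=1 count=1
After op 2 (peek()): arr=[4 _ _] head=0 tail=1 count=1
After op 3 (write(12)): arr=[4 12 _] head=0 tail=2 count=2
After op 4 (peek()): arr=[4 12 _] head=0 tail=2 count=2
After op 5 (write(17)): arr=[4 12 17] head=0 tail=0 count=3
After op 6 (write(3)): arr=[3 12 17] head=1 tail=1 count=3
After op 7 (peek()): arr=[3 12 17] head=1 tail=1 count=3
After op 8 (read()): arr=[3 12 17] head=2 tail=1 count=2
After op 9 (read()): arr=[3 12 17] head=0 tail=1 count=1
After op 10 (read()): arr=[3 12 17] head=1 tail=1 count=0
After op 11 (write(20)): arr=[3 20 17] head=1 tail=2 count=1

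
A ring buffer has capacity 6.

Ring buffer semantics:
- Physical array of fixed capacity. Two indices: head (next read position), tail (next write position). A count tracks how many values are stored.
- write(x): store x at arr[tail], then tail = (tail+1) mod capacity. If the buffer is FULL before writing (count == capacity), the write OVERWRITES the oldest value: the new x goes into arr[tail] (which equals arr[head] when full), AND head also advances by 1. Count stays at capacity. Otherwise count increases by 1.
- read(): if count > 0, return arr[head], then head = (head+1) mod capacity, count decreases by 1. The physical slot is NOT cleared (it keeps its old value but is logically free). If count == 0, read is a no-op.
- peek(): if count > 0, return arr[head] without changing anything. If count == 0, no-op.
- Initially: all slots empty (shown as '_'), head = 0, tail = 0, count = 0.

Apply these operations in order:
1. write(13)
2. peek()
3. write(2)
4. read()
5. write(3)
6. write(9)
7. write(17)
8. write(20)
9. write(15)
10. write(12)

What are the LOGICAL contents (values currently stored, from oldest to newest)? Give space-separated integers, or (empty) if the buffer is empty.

Answer: 3 9 17 20 15 12

Derivation:
After op 1 (write(13)): arr=[13 _ _ _ _ _] head=0 tail=1 count=1
After op 2 (peek()): arr=[13 _ _ _ _ _] head=0 tail=1 count=1
After op 3 (write(2)): arr=[13 2 _ _ _ _] head=0 tail=2 count=2
After op 4 (read()): arr=[13 2 _ _ _ _] head=1 tail=2 count=1
After op 5 (write(3)): arr=[13 2 3 _ _ _] head=1 tail=3 count=2
After op 6 (write(9)): arr=[13 2 3 9 _ _] head=1 tail=4 count=3
After op 7 (write(17)): arr=[13 2 3 9 17 _] head=1 tail=5 count=4
After op 8 (write(20)): arr=[13 2 3 9 17 20] head=1 tail=0 count=5
After op 9 (write(15)): arr=[15 2 3 9 17 20] head=1 tail=1 count=6
After op 10 (write(12)): arr=[15 12 3 9 17 20] head=2 tail=2 count=6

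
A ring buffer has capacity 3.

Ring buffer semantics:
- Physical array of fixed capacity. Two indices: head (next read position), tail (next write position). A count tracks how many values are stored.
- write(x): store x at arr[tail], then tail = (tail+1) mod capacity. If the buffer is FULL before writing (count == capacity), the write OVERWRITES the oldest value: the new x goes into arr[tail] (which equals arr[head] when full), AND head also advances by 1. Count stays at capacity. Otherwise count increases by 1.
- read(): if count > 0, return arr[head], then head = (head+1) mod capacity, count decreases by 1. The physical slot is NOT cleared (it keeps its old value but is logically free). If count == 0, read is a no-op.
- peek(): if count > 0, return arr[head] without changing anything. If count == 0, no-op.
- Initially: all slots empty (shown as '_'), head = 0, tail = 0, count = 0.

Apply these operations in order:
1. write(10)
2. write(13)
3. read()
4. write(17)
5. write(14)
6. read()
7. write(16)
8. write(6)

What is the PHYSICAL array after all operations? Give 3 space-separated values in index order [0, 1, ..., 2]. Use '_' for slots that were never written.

Answer: 14 16 6

Derivation:
After op 1 (write(10)): arr=[10 _ _] head=0 tail=1 count=1
After op 2 (write(13)): arr=[10 13 _] head=0 tail=2 count=2
After op 3 (read()): arr=[10 13 _] head=1 tail=2 count=1
After op 4 (write(17)): arr=[10 13 17] head=1 tail=0 count=2
After op 5 (write(14)): arr=[14 13 17] head=1 tail=1 count=3
After op 6 (read()): arr=[14 13 17] head=2 tail=1 count=2
After op 7 (write(16)): arr=[14 16 17] head=2 tail=2 count=3
After op 8 (write(6)): arr=[14 16 6] head=0 tail=0 count=3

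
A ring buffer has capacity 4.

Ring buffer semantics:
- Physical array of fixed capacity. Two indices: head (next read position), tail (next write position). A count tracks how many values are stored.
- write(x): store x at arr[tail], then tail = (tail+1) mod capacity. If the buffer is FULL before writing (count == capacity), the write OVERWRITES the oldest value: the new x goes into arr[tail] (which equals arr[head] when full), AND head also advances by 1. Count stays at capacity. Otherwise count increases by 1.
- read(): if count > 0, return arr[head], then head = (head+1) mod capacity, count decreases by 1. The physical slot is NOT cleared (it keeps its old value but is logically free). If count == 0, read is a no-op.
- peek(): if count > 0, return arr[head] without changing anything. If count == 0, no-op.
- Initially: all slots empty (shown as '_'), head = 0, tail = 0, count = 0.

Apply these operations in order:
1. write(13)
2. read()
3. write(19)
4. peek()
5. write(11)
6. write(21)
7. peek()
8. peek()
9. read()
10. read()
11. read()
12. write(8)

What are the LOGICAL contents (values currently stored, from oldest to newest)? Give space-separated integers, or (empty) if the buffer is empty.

Answer: 8

Derivation:
After op 1 (write(13)): arr=[13 _ _ _] head=0 tail=1 count=1
After op 2 (read()): arr=[13 _ _ _] head=1 tail=1 count=0
After op 3 (write(19)): arr=[13 19 _ _] head=1 tail=2 count=1
After op 4 (peek()): arr=[13 19 _ _] head=1 tail=2 count=1
After op 5 (write(11)): arr=[13 19 11 _] head=1 tail=3 count=2
After op 6 (write(21)): arr=[13 19 11 21] head=1 tail=0 count=3
After op 7 (peek()): arr=[13 19 11 21] head=1 tail=0 count=3
After op 8 (peek()): arr=[13 19 11 21] head=1 tail=0 count=3
After op 9 (read()): arr=[13 19 11 21] head=2 tail=0 count=2
After op 10 (read()): arr=[13 19 11 21] head=3 tail=0 count=1
After op 11 (read()): arr=[13 19 11 21] head=0 tail=0 count=0
After op 12 (write(8)): arr=[8 19 11 21] head=0 tail=1 count=1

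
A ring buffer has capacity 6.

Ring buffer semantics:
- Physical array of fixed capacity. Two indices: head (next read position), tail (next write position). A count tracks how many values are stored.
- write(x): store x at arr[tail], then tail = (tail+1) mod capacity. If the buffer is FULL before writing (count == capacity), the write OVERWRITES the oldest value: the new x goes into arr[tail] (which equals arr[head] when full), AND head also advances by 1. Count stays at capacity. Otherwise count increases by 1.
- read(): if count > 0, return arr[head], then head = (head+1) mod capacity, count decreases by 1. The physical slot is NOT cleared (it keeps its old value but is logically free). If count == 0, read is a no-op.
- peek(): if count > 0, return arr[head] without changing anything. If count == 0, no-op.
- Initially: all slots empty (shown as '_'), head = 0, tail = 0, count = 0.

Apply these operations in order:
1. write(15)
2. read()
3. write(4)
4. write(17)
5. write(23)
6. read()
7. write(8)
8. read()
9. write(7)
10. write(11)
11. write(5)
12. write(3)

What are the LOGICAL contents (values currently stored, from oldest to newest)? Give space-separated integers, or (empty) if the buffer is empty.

Answer: 23 8 7 11 5 3

Derivation:
After op 1 (write(15)): arr=[15 _ _ _ _ _] head=0 tail=1 count=1
After op 2 (read()): arr=[15 _ _ _ _ _] head=1 tail=1 count=0
After op 3 (write(4)): arr=[15 4 _ _ _ _] head=1 tail=2 count=1
After op 4 (write(17)): arr=[15 4 17 _ _ _] head=1 tail=3 count=2
After op 5 (write(23)): arr=[15 4 17 23 _ _] head=1 tail=4 count=3
After op 6 (read()): arr=[15 4 17 23 _ _] head=2 tail=4 count=2
After op 7 (write(8)): arr=[15 4 17 23 8 _] head=2 tail=5 count=3
After op 8 (read()): arr=[15 4 17 23 8 _] head=3 tail=5 count=2
After op 9 (write(7)): arr=[15 4 17 23 8 7] head=3 tail=0 count=3
After op 10 (write(11)): arr=[11 4 17 23 8 7] head=3 tail=1 count=4
After op 11 (write(5)): arr=[11 5 17 23 8 7] head=3 tail=2 count=5
After op 12 (write(3)): arr=[11 5 3 23 8 7] head=3 tail=3 count=6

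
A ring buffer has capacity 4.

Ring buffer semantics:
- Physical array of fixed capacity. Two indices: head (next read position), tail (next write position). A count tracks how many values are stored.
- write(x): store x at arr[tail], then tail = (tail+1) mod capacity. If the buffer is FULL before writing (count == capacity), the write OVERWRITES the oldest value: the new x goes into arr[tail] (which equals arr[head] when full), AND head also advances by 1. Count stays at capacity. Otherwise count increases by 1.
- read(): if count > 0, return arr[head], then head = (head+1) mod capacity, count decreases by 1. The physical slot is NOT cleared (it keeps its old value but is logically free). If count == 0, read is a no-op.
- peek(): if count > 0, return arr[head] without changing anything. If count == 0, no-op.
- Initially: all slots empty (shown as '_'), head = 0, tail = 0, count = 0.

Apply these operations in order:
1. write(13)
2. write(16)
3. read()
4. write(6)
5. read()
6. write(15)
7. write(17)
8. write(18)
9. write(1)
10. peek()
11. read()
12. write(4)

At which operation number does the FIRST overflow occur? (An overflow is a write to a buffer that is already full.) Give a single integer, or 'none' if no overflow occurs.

Answer: 9

Derivation:
After op 1 (write(13)): arr=[13 _ _ _] head=0 tail=1 count=1
After op 2 (write(16)): arr=[13 16 _ _] head=0 tail=2 count=2
After op 3 (read()): arr=[13 16 _ _] head=1 tail=2 count=1
After op 4 (write(6)): arr=[13 16 6 _] head=1 tail=3 count=2
After op 5 (read()): arr=[13 16 6 _] head=2 tail=3 count=1
After op 6 (write(15)): arr=[13 16 6 15] head=2 tail=0 count=2
After op 7 (write(17)): arr=[17 16 6 15] head=2 tail=1 count=3
After op 8 (write(18)): arr=[17 18 6 15] head=2 tail=2 count=4
After op 9 (write(1)): arr=[17 18 1 15] head=3 tail=3 count=4
After op 10 (peek()): arr=[17 18 1 15] head=3 tail=3 count=4
After op 11 (read()): arr=[17 18 1 15] head=0 tail=3 count=3
After op 12 (write(4)): arr=[17 18 1 4] head=0 tail=0 count=4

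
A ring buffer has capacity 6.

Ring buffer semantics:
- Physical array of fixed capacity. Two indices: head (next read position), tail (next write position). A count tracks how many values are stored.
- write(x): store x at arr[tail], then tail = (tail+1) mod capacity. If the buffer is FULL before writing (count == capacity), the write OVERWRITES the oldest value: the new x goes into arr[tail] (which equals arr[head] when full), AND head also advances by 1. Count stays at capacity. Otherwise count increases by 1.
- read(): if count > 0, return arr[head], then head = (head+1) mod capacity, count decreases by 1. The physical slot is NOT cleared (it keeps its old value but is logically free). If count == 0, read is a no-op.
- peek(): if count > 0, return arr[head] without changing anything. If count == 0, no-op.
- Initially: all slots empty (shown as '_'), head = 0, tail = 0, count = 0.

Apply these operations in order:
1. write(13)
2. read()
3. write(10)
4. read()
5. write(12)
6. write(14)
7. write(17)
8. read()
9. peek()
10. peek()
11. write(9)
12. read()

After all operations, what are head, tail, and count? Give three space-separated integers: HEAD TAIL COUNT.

Answer: 4 0 2

Derivation:
After op 1 (write(13)): arr=[13 _ _ _ _ _] head=0 tail=1 count=1
After op 2 (read()): arr=[13 _ _ _ _ _] head=1 tail=1 count=0
After op 3 (write(10)): arr=[13 10 _ _ _ _] head=1 tail=2 count=1
After op 4 (read()): arr=[13 10 _ _ _ _] head=2 tail=2 count=0
After op 5 (write(12)): arr=[13 10 12 _ _ _] head=2 tail=3 count=1
After op 6 (write(14)): arr=[13 10 12 14 _ _] head=2 tail=4 count=2
After op 7 (write(17)): arr=[13 10 12 14 17 _] head=2 tail=5 count=3
After op 8 (read()): arr=[13 10 12 14 17 _] head=3 tail=5 count=2
After op 9 (peek()): arr=[13 10 12 14 17 _] head=3 tail=5 count=2
After op 10 (peek()): arr=[13 10 12 14 17 _] head=3 tail=5 count=2
After op 11 (write(9)): arr=[13 10 12 14 17 9] head=3 tail=0 count=3
After op 12 (read()): arr=[13 10 12 14 17 9] head=4 tail=0 count=2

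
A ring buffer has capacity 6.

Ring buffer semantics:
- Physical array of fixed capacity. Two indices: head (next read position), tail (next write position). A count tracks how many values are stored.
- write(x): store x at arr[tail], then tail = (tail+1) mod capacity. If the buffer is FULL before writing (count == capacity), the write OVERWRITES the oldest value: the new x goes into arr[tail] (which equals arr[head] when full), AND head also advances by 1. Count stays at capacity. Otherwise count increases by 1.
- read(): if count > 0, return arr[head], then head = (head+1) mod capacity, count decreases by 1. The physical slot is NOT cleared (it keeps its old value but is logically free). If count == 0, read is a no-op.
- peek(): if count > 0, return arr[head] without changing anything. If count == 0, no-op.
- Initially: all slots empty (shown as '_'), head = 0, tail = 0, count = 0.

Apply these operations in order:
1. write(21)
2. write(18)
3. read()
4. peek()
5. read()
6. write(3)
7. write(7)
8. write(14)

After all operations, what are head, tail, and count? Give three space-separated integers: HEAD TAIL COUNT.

Answer: 2 5 3

Derivation:
After op 1 (write(21)): arr=[21 _ _ _ _ _] head=0 tail=1 count=1
After op 2 (write(18)): arr=[21 18 _ _ _ _] head=0 tail=2 count=2
After op 3 (read()): arr=[21 18 _ _ _ _] head=1 tail=2 count=1
After op 4 (peek()): arr=[21 18 _ _ _ _] head=1 tail=2 count=1
After op 5 (read()): arr=[21 18 _ _ _ _] head=2 tail=2 count=0
After op 6 (write(3)): arr=[21 18 3 _ _ _] head=2 tail=3 count=1
After op 7 (write(7)): arr=[21 18 3 7 _ _] head=2 tail=4 count=2
After op 8 (write(14)): arr=[21 18 3 7 14 _] head=2 tail=5 count=3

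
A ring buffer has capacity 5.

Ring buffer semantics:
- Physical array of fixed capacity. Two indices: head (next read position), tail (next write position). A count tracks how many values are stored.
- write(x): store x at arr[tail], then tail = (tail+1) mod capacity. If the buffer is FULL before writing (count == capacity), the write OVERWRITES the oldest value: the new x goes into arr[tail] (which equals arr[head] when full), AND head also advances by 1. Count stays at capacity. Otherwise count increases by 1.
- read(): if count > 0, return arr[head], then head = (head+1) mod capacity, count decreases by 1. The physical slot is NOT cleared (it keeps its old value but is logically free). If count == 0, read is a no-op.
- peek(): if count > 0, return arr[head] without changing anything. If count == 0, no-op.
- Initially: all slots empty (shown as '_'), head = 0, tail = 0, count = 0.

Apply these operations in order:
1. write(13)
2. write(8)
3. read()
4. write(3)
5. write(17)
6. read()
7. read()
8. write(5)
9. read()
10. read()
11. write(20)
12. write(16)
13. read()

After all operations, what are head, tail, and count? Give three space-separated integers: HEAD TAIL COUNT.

Answer: 1 2 1

Derivation:
After op 1 (write(13)): arr=[13 _ _ _ _] head=0 tail=1 count=1
After op 2 (write(8)): arr=[13 8 _ _ _] head=0 tail=2 count=2
After op 3 (read()): arr=[13 8 _ _ _] head=1 tail=2 count=1
After op 4 (write(3)): arr=[13 8 3 _ _] head=1 tail=3 count=2
After op 5 (write(17)): arr=[13 8 3 17 _] head=1 tail=4 count=3
After op 6 (read()): arr=[13 8 3 17 _] head=2 tail=4 count=2
After op 7 (read()): arr=[13 8 3 17 _] head=3 tail=4 count=1
After op 8 (write(5)): arr=[13 8 3 17 5] head=3 tail=0 count=2
After op 9 (read()): arr=[13 8 3 17 5] head=4 tail=0 count=1
After op 10 (read()): arr=[13 8 3 17 5] head=0 tail=0 count=0
After op 11 (write(20)): arr=[20 8 3 17 5] head=0 tail=1 count=1
After op 12 (write(16)): arr=[20 16 3 17 5] head=0 tail=2 count=2
After op 13 (read()): arr=[20 16 3 17 5] head=1 tail=2 count=1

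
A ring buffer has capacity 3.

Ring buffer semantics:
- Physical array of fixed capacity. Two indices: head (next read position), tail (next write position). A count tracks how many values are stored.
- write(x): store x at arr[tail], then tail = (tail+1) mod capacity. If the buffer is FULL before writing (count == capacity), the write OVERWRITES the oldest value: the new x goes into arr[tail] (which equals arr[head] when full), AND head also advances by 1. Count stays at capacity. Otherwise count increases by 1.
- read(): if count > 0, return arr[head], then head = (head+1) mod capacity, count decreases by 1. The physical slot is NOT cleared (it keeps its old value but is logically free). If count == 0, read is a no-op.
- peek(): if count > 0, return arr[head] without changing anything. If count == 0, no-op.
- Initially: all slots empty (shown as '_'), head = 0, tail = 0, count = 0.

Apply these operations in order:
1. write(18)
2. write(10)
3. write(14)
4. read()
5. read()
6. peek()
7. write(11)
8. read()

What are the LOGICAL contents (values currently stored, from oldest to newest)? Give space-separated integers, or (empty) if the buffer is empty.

After op 1 (write(18)): arr=[18 _ _] head=0 tail=1 count=1
After op 2 (write(10)): arr=[18 10 _] head=0 tail=2 count=2
After op 3 (write(14)): arr=[18 10 14] head=0 tail=0 count=3
After op 4 (read()): arr=[18 10 14] head=1 tail=0 count=2
After op 5 (read()): arr=[18 10 14] head=2 tail=0 count=1
After op 6 (peek()): arr=[18 10 14] head=2 tail=0 count=1
After op 7 (write(11)): arr=[11 10 14] head=2 tail=1 count=2
After op 8 (read()): arr=[11 10 14] head=0 tail=1 count=1

Answer: 11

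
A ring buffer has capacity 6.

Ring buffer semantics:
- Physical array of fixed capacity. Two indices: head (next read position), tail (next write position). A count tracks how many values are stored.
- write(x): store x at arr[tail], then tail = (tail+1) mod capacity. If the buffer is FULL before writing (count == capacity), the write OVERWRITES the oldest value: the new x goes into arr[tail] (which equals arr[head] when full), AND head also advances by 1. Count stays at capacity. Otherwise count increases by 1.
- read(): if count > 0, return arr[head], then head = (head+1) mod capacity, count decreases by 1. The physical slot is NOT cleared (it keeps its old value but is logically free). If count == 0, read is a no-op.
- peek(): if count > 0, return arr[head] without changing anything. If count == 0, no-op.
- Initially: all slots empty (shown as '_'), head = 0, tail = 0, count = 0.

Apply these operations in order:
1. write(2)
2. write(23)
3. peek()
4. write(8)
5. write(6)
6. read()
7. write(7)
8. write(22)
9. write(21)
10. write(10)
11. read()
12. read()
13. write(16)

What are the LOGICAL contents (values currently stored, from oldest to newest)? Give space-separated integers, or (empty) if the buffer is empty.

After op 1 (write(2)): arr=[2 _ _ _ _ _] head=0 tail=1 count=1
After op 2 (write(23)): arr=[2 23 _ _ _ _] head=0 tail=2 count=2
After op 3 (peek()): arr=[2 23 _ _ _ _] head=0 tail=2 count=2
After op 4 (write(8)): arr=[2 23 8 _ _ _] head=0 tail=3 count=3
After op 5 (write(6)): arr=[2 23 8 6 _ _] head=0 tail=4 count=4
After op 6 (read()): arr=[2 23 8 6 _ _] head=1 tail=4 count=3
After op 7 (write(7)): arr=[2 23 8 6 7 _] head=1 tail=5 count=4
After op 8 (write(22)): arr=[2 23 8 6 7 22] head=1 tail=0 count=5
After op 9 (write(21)): arr=[21 23 8 6 7 22] head=1 tail=1 count=6
After op 10 (write(10)): arr=[21 10 8 6 7 22] head=2 tail=2 count=6
After op 11 (read()): arr=[21 10 8 6 7 22] head=3 tail=2 count=5
After op 12 (read()): arr=[21 10 8 6 7 22] head=4 tail=2 count=4
After op 13 (write(16)): arr=[21 10 16 6 7 22] head=4 tail=3 count=5

Answer: 7 22 21 10 16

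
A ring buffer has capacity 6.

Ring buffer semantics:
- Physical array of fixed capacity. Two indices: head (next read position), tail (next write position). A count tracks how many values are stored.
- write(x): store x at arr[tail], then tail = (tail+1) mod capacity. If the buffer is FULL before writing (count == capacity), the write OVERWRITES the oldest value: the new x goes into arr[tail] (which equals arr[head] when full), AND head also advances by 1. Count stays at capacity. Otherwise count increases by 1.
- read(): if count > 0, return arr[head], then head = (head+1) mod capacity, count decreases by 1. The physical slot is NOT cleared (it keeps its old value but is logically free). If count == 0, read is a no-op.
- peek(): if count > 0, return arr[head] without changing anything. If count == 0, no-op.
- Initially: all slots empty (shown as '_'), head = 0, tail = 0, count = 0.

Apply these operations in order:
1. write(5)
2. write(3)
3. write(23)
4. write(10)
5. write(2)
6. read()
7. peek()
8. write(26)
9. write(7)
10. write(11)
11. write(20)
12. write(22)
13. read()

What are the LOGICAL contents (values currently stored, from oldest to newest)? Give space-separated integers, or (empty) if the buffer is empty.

Answer: 26 7 11 20 22

Derivation:
After op 1 (write(5)): arr=[5 _ _ _ _ _] head=0 tail=1 count=1
After op 2 (write(3)): arr=[5 3 _ _ _ _] head=0 tail=2 count=2
After op 3 (write(23)): arr=[5 3 23 _ _ _] head=0 tail=3 count=3
After op 4 (write(10)): arr=[5 3 23 10 _ _] head=0 tail=4 count=4
After op 5 (write(2)): arr=[5 3 23 10 2 _] head=0 tail=5 count=5
After op 6 (read()): arr=[5 3 23 10 2 _] head=1 tail=5 count=4
After op 7 (peek()): arr=[5 3 23 10 2 _] head=1 tail=5 count=4
After op 8 (write(26)): arr=[5 3 23 10 2 26] head=1 tail=0 count=5
After op 9 (write(7)): arr=[7 3 23 10 2 26] head=1 tail=1 count=6
After op 10 (write(11)): arr=[7 11 23 10 2 26] head=2 tail=2 count=6
After op 11 (write(20)): arr=[7 11 20 10 2 26] head=3 tail=3 count=6
After op 12 (write(22)): arr=[7 11 20 22 2 26] head=4 tail=4 count=6
After op 13 (read()): arr=[7 11 20 22 2 26] head=5 tail=4 count=5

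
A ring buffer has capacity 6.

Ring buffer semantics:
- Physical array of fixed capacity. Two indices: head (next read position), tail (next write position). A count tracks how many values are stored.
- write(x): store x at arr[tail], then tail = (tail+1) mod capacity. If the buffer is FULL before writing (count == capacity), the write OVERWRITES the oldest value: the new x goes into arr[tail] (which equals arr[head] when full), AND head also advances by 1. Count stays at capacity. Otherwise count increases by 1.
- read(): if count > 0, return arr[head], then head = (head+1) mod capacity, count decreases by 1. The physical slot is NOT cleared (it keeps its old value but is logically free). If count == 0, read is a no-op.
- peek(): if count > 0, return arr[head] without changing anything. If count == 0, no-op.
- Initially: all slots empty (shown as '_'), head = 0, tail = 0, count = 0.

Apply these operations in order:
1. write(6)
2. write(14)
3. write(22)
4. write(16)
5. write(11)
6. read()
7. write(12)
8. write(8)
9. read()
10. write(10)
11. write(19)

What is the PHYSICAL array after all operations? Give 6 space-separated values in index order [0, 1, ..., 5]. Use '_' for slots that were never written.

After op 1 (write(6)): arr=[6 _ _ _ _ _] head=0 tail=1 count=1
After op 2 (write(14)): arr=[6 14 _ _ _ _] head=0 tail=2 count=2
After op 3 (write(22)): arr=[6 14 22 _ _ _] head=0 tail=3 count=3
After op 4 (write(16)): arr=[6 14 22 16 _ _] head=0 tail=4 count=4
After op 5 (write(11)): arr=[6 14 22 16 11 _] head=0 tail=5 count=5
After op 6 (read()): arr=[6 14 22 16 11 _] head=1 tail=5 count=4
After op 7 (write(12)): arr=[6 14 22 16 11 12] head=1 tail=0 count=5
After op 8 (write(8)): arr=[8 14 22 16 11 12] head=1 tail=1 count=6
After op 9 (read()): arr=[8 14 22 16 11 12] head=2 tail=1 count=5
After op 10 (write(10)): arr=[8 10 22 16 11 12] head=2 tail=2 count=6
After op 11 (write(19)): arr=[8 10 19 16 11 12] head=3 tail=3 count=6

Answer: 8 10 19 16 11 12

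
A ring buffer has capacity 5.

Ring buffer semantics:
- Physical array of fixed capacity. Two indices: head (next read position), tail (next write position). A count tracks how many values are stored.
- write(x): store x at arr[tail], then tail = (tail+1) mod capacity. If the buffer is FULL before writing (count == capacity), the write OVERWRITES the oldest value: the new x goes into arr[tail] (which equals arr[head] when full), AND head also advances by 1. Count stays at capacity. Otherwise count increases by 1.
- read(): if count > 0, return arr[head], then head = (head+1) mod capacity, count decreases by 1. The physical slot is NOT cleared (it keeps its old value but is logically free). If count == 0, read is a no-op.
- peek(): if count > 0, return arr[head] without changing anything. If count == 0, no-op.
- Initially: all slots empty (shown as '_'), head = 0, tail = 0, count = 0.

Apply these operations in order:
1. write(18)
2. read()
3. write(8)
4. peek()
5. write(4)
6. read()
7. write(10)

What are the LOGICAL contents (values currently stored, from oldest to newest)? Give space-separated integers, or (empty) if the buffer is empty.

After op 1 (write(18)): arr=[18 _ _ _ _] head=0 tail=1 count=1
After op 2 (read()): arr=[18 _ _ _ _] head=1 tail=1 count=0
After op 3 (write(8)): arr=[18 8 _ _ _] head=1 tail=2 count=1
After op 4 (peek()): arr=[18 8 _ _ _] head=1 tail=2 count=1
After op 5 (write(4)): arr=[18 8 4 _ _] head=1 tail=3 count=2
After op 6 (read()): arr=[18 8 4 _ _] head=2 tail=3 count=1
After op 7 (write(10)): arr=[18 8 4 10 _] head=2 tail=4 count=2

Answer: 4 10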